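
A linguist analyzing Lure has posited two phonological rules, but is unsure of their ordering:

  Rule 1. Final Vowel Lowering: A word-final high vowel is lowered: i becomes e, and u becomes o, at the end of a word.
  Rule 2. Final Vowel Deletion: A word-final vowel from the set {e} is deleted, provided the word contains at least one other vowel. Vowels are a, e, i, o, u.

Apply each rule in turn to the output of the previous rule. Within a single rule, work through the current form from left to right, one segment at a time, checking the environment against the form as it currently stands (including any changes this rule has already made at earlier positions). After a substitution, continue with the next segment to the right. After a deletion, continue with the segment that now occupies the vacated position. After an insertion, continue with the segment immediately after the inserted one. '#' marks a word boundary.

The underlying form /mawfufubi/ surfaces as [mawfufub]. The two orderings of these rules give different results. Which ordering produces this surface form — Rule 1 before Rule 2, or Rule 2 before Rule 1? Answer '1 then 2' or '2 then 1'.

Order 1 then 2:
  1 Final Vowel Lowering: [mawfufubi] → [mawfufube]
  2 Final Vowel Deletion: [mawfufube] → [mawfufub]
  result: [mawfufub]
Order 2 then 1:
  2 Final Vowel Deletion: no change — [mawfufubi]
  1 Final Vowel Lowering: [mawfufubi] → [mawfufube]
  result: [mawfufube]

1 then 2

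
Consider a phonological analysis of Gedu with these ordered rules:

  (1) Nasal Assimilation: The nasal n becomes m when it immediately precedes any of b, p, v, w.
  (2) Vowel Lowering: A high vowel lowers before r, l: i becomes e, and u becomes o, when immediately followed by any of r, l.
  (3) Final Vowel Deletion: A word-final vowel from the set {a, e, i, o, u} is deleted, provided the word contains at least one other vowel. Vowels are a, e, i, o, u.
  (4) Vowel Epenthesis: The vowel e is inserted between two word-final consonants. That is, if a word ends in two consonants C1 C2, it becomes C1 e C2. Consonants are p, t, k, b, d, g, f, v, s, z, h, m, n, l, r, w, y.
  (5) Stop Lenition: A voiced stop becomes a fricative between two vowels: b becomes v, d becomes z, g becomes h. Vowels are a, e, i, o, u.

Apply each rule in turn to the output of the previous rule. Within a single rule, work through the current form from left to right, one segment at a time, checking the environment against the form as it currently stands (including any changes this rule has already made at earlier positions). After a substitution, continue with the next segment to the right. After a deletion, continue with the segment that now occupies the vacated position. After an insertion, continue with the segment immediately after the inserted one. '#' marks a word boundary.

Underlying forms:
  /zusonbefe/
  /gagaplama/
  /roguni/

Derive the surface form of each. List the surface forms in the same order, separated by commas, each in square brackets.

[zusombef], [gahaplam], [rohun]

/zusonbefe/:
  (1) Nasal Assimilation: [zusonbefe] → [zusombefe]
  (2) Vowel Lowering: no change — [zusombefe]
  (3) Final Vowel Deletion: [zusombefe] → [zusombef]
  (4) Vowel Epenthesis: no change — [zusombef]
  (5) Stop Lenition: no change — [zusombef]
/gagaplama/:
  (1) Nasal Assimilation: no change — [gagaplama]
  (2) Vowel Lowering: no change — [gagaplama]
  (3) Final Vowel Deletion: [gagaplama] → [gagaplam]
  (4) Vowel Epenthesis: no change — [gagaplam]
  (5) Stop Lenition: [gagaplam] → [gahaplam]
/roguni/:
  (1) Nasal Assimilation: no change — [roguni]
  (2) Vowel Lowering: no change — [roguni]
  (3) Final Vowel Deletion: [roguni] → [rogun]
  (4) Vowel Epenthesis: no change — [rogun]
  (5) Stop Lenition: [rogun] → [rohun]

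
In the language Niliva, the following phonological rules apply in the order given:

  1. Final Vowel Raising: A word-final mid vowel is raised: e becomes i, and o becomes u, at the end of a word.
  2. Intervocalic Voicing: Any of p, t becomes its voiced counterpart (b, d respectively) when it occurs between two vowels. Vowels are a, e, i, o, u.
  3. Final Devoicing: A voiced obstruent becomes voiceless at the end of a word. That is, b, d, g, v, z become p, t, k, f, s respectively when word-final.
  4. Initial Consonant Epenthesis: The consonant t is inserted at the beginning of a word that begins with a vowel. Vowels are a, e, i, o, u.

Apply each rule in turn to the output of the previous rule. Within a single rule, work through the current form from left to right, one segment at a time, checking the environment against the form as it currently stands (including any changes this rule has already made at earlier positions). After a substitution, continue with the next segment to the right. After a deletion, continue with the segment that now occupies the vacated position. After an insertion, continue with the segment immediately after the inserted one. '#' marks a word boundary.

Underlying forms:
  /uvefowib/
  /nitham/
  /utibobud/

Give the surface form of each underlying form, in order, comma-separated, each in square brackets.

/uvefowib/:
  1 Final Vowel Raising: no change — [uvefowib]
  2 Intervocalic Voicing: no change — [uvefowib]
  3 Final Devoicing: [uvefowib] → [uvefowip]
  4 Initial Consonant Epenthesis: [uvefowip] → [tuvefowip]
/nitham/:
  1 Final Vowel Raising: no change — [nitham]
  2 Intervocalic Voicing: no change — [nitham]
  3 Final Devoicing: no change — [nitham]
  4 Initial Consonant Epenthesis: no change — [nitham]
/utibobud/:
  1 Final Vowel Raising: no change — [utibobud]
  2 Intervocalic Voicing: [utibobud] → [udibobud]
  3 Final Devoicing: [udibobud] → [udibobut]
  4 Initial Consonant Epenthesis: [udibobut] → [tudibobut]

[tuvefowip], [nitham], [tudibobut]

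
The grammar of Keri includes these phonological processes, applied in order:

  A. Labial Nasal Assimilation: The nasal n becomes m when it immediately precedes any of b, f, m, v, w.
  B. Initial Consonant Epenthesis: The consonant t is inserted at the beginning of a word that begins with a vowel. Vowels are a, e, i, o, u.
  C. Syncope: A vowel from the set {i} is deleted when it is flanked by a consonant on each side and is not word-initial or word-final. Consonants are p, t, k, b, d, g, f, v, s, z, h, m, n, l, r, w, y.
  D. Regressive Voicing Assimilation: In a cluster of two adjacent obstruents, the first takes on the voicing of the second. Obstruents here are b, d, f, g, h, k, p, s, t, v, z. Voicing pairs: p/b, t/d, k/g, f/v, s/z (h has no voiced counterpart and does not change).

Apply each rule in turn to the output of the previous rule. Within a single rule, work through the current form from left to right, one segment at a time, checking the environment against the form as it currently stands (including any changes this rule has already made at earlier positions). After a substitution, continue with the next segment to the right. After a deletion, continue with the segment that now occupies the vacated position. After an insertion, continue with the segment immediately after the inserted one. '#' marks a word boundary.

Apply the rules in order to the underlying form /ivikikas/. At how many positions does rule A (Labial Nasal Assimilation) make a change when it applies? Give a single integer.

0

A Labial Nasal Assimilation: no change — [ivikikas]
B Initial Consonant Epenthesis: [ivikikas] → [tivikikas]
C Syncope: [tivikikas] → [tvkkas]
D Regressive Voicing Assimilation: [tvkkas] → [dfkkas]
Rule A changed 0 position(s).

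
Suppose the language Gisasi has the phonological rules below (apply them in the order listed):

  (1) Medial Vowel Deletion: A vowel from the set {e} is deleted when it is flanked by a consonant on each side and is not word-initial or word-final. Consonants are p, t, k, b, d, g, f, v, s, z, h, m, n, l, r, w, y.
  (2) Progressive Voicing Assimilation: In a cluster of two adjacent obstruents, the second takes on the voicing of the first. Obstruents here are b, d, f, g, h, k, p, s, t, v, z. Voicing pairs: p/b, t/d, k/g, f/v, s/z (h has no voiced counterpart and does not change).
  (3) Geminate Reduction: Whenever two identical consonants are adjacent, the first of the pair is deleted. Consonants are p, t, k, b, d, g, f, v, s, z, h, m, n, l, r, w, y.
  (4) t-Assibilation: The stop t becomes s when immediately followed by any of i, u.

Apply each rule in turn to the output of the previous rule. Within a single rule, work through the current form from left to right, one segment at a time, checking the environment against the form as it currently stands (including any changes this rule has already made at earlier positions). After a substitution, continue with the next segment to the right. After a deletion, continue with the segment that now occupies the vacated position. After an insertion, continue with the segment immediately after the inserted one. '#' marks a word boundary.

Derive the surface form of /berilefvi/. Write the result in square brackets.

(1) Medial Vowel Deletion: [berilefvi] → [brilfvi]
(2) Progressive Voicing Assimilation: [brilfvi] → [brilffi]
(3) Geminate Reduction: [brilffi] → [brilfi]
(4) t-Assibilation: no change — [brilfi]

[brilfi]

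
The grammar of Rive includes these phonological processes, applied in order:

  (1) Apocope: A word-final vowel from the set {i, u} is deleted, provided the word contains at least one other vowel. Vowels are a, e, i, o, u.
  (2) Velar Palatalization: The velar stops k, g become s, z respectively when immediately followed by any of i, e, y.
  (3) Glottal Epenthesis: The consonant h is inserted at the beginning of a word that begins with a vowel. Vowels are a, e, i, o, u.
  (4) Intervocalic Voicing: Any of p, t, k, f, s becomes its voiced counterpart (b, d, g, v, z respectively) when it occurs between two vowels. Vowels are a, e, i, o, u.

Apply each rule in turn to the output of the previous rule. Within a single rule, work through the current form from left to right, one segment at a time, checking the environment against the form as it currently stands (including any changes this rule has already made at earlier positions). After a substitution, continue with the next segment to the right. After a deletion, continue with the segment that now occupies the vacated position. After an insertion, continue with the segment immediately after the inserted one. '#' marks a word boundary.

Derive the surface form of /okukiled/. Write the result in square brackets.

[hoguziled]

(1) Apocope: no change — [okukiled]
(2) Velar Palatalization: [okukiled] → [okusiled]
(3) Glottal Epenthesis: [okusiled] → [hokusiled]
(4) Intervocalic Voicing: [hokusiled] → [hoguziled]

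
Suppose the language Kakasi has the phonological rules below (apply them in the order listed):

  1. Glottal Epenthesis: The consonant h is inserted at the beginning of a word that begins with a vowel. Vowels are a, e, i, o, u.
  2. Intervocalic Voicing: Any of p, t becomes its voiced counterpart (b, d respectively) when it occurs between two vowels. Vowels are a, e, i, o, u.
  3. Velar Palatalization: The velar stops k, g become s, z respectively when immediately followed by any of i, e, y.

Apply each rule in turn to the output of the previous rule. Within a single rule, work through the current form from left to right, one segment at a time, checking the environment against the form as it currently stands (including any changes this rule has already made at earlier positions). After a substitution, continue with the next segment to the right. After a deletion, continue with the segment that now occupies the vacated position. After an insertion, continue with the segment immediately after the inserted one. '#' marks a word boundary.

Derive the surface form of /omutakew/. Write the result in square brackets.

[homudasew]

1 Glottal Epenthesis: [omutakew] → [homutakew]
2 Intervocalic Voicing: [homutakew] → [homudakew]
3 Velar Palatalization: [homudakew] → [homudasew]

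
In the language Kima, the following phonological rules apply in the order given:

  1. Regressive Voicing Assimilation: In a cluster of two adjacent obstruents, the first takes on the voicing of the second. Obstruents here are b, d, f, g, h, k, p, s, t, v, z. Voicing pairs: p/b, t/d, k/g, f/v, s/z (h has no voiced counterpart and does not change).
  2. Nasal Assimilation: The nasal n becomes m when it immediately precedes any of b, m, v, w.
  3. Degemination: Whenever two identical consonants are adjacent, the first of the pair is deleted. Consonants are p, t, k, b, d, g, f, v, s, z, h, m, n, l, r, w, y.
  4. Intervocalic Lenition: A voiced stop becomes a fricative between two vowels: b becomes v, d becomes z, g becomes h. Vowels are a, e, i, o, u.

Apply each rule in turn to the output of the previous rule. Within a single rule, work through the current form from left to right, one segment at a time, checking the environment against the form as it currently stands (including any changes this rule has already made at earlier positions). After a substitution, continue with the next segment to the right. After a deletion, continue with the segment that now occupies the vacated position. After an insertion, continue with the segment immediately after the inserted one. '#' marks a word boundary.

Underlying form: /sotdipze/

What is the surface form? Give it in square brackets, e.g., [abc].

[sozibze]

1 Regressive Voicing Assimilation: [sotdipze] → [soddibze]
2 Nasal Assimilation: no change — [soddibze]
3 Degemination: [soddibze] → [sodibze]
4 Intervocalic Lenition: [sodibze] → [sozibze]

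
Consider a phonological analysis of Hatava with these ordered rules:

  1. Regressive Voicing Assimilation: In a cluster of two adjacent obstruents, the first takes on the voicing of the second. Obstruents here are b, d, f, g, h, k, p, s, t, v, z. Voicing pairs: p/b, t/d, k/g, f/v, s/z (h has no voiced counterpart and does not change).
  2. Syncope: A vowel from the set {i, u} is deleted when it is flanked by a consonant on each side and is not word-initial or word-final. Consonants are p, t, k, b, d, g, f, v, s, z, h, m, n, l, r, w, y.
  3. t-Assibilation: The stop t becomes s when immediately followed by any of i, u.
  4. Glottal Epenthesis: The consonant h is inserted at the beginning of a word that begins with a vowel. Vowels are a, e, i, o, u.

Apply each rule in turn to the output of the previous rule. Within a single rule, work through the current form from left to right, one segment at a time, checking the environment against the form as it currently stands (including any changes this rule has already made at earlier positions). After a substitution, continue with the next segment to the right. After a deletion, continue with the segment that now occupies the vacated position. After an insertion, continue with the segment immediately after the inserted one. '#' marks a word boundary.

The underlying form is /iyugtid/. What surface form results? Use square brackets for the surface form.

1 Regressive Voicing Assimilation: [iyugtid] → [iyuktid]
2 Syncope: [iyuktid] → [iyktd]
3 t-Assibilation: no change — [iyktd]
4 Glottal Epenthesis: [iyktd] → [hiyktd]

[hiyktd]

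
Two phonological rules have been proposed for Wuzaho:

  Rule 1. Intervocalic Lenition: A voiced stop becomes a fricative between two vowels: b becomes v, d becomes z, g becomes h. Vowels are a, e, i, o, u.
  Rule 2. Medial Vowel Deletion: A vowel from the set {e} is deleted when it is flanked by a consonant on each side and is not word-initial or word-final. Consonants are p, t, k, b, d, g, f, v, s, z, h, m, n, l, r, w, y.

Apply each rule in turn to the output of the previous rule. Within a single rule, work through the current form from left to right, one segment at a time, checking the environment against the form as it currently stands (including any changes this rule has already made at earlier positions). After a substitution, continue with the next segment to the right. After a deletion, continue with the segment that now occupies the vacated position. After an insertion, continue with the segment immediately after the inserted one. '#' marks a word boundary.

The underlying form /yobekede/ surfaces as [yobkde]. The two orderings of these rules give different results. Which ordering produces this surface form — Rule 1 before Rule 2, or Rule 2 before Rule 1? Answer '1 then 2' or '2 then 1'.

Order 1 then 2:
  1 Intervocalic Lenition: [yobekede] → [yovekeze]
  2 Medial Vowel Deletion: [yovekeze] → [yovkze]
  result: [yovkze]
Order 2 then 1:
  2 Medial Vowel Deletion: [yobekede] → [yobkde]
  1 Intervocalic Lenition: no change — [yobkde]
  result: [yobkde]

2 then 1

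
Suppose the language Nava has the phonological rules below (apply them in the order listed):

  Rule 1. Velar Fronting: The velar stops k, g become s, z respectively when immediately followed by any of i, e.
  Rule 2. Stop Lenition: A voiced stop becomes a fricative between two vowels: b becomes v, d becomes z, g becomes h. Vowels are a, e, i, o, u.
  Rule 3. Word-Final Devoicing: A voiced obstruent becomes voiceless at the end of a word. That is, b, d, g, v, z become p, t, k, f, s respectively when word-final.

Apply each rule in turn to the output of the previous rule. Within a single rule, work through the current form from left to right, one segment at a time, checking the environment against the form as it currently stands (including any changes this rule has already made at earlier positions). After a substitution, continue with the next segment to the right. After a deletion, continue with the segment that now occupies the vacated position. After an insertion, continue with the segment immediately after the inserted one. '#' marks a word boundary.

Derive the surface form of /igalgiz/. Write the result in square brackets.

Rule 1 Velar Fronting: [igalgiz] → [igalziz]
Rule 2 Stop Lenition: [igalziz] → [ihalziz]
Rule 3 Word-Final Devoicing: [ihalziz] → [ihalzis]

[ihalzis]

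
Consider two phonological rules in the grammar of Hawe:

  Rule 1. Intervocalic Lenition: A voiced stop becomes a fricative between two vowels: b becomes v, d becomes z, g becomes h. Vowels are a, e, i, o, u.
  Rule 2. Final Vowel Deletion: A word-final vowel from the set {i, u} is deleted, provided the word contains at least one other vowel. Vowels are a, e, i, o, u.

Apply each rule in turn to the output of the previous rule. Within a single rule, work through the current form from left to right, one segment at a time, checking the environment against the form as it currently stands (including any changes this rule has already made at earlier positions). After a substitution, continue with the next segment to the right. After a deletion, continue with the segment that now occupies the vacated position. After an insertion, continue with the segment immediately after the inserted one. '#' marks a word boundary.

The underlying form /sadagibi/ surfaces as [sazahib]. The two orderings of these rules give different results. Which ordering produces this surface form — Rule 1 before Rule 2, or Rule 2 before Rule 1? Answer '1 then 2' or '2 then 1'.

2 then 1

Order 1 then 2:
  1 Intervocalic Lenition: [sadagibi] → [sazahivi]
  2 Final Vowel Deletion: [sazahivi] → [sazahiv]
  result: [sazahiv]
Order 2 then 1:
  2 Final Vowel Deletion: [sadagibi] → [sadagib]
  1 Intervocalic Lenition: [sadagib] → [sazahib]
  result: [sazahib]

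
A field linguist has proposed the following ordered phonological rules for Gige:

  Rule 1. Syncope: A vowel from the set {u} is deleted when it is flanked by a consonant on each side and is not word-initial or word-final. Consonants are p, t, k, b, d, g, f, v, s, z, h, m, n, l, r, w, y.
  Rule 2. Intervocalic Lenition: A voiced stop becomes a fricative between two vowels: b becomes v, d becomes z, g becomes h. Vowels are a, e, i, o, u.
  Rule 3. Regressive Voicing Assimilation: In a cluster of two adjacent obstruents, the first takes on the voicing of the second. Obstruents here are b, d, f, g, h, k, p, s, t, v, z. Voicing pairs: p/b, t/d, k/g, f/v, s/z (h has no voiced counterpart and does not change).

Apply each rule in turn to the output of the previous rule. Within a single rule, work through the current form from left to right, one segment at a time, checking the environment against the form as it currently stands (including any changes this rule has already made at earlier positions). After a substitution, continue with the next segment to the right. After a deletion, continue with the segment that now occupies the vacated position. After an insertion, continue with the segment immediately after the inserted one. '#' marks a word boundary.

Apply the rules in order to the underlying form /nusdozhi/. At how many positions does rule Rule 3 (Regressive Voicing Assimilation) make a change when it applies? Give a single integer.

Rule 1 Syncope: [nusdozhi] → [nsdozhi]
Rule 2 Intervocalic Lenition: no change — [nsdozhi]
Rule 3 Regressive Voicing Assimilation: [nsdozhi] → [nzdoshi]
Rule Rule 3 changed 2 position(s).

2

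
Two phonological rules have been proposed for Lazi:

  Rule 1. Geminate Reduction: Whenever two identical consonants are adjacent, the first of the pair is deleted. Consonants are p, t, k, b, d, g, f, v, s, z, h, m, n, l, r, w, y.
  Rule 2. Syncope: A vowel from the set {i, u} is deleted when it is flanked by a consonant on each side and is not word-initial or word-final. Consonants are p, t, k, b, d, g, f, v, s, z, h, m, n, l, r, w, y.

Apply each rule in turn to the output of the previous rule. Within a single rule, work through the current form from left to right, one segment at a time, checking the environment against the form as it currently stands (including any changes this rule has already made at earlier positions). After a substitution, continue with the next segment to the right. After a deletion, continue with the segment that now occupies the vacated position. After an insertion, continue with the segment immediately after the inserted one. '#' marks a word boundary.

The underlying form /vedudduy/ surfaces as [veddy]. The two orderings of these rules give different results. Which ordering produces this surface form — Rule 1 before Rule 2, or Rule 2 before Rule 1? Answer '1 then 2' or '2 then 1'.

Order 1 then 2:
  1 Geminate Reduction: [vedudduy] → [veduduy]
  2 Syncope: [veduduy] → [veddy]
  result: [veddy]
Order 2 then 1:
  2 Syncope: [vedudduy] → [vedddy]
  1 Geminate Reduction: [vedddy] → [vedy]
  result: [vedy]

1 then 2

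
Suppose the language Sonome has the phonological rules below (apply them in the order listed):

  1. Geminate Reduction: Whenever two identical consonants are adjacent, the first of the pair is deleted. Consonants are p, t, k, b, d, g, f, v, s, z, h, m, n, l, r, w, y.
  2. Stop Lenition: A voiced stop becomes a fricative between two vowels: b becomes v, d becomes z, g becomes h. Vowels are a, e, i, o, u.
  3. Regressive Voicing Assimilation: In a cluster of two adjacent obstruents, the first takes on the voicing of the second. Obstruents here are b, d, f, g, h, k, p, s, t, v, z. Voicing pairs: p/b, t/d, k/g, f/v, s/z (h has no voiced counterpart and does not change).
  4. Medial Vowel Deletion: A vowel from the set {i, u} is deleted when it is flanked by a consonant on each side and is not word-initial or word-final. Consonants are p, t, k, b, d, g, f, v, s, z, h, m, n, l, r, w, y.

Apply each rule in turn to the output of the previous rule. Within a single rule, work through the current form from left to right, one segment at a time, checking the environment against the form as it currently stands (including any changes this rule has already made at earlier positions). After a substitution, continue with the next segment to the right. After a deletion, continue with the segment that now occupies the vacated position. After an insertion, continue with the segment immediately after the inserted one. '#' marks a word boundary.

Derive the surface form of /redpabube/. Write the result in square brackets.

[retpavve]

1 Geminate Reduction: no change — [redpabube]
2 Stop Lenition: [redpabube] → [redpavuve]
3 Regressive Voicing Assimilation: [redpavuve] → [retpavuve]
4 Medial Vowel Deletion: [retpavuve] → [retpavve]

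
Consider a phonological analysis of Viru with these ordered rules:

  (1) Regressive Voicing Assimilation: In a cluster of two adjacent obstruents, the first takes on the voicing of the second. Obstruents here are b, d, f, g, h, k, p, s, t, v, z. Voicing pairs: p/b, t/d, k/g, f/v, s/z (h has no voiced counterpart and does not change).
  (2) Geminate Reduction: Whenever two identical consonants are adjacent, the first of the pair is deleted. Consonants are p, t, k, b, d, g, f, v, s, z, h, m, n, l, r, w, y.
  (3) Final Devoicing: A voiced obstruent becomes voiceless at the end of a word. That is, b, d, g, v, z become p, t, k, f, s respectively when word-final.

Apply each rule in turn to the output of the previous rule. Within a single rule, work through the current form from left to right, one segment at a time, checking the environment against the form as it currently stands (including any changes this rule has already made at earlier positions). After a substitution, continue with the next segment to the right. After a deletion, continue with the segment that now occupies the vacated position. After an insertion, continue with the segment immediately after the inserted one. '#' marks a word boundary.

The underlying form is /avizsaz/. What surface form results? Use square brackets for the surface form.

(1) Regressive Voicing Assimilation: [avizsaz] → [avissaz]
(2) Geminate Reduction: [avissaz] → [avisaz]
(3) Final Devoicing: [avisaz] → [avisas]

[avisas]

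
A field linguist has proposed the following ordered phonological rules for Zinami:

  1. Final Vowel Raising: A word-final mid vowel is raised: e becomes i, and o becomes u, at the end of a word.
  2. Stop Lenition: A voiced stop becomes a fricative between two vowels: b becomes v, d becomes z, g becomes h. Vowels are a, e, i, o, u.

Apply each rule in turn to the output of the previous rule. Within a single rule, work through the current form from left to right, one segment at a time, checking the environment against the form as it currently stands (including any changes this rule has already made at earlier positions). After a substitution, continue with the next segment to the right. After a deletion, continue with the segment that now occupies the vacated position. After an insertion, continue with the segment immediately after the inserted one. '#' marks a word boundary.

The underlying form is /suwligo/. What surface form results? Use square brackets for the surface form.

[suwlihu]

1 Final Vowel Raising: [suwligo] → [suwligu]
2 Stop Lenition: [suwligu] → [suwlihu]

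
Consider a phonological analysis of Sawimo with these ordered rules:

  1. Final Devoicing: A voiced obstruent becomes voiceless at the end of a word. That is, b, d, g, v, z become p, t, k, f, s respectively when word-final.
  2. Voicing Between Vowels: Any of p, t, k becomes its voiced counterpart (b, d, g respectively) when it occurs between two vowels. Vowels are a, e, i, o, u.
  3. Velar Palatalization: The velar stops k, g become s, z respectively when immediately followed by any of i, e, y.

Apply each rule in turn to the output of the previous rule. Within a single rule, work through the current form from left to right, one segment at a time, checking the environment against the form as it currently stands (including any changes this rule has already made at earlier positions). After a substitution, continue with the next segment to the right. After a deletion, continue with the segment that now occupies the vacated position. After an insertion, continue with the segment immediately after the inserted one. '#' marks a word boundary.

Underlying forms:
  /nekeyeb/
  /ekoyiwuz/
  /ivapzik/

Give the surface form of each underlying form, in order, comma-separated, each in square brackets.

[nezeyep], [egoyiwus], [ivapzik]

/nekeyeb/:
  1 Final Devoicing: [nekeyeb] → [nekeyep]
  2 Voicing Between Vowels: [nekeyep] → [negeyep]
  3 Velar Palatalization: [negeyep] → [nezeyep]
/ekoyiwuz/:
  1 Final Devoicing: [ekoyiwuz] → [ekoyiwus]
  2 Voicing Between Vowels: [ekoyiwus] → [egoyiwus]
  3 Velar Palatalization: no change — [egoyiwus]
/ivapzik/:
  1 Final Devoicing: no change — [ivapzik]
  2 Voicing Between Vowels: no change — [ivapzik]
  3 Velar Palatalization: no change — [ivapzik]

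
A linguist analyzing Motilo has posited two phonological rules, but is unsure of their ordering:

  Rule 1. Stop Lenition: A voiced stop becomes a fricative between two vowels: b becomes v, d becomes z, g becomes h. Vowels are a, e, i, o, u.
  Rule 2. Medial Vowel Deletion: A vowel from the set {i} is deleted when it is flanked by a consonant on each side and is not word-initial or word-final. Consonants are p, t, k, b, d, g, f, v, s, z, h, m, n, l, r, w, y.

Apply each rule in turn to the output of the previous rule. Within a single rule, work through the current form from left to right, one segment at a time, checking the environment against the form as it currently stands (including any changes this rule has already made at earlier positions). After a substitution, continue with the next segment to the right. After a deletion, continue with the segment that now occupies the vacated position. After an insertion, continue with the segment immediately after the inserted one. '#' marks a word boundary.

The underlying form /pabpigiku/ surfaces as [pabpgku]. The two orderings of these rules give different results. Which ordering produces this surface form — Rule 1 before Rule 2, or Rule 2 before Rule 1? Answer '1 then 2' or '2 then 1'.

2 then 1

Order 1 then 2:
  1 Stop Lenition: [pabpigiku] → [pabpihiku]
  2 Medial Vowel Deletion: [pabpihiku] → [pabphku]
  result: [pabphku]
Order 2 then 1:
  2 Medial Vowel Deletion: [pabpigiku] → [pabpgku]
  1 Stop Lenition: no change — [pabpgku]
  result: [pabpgku]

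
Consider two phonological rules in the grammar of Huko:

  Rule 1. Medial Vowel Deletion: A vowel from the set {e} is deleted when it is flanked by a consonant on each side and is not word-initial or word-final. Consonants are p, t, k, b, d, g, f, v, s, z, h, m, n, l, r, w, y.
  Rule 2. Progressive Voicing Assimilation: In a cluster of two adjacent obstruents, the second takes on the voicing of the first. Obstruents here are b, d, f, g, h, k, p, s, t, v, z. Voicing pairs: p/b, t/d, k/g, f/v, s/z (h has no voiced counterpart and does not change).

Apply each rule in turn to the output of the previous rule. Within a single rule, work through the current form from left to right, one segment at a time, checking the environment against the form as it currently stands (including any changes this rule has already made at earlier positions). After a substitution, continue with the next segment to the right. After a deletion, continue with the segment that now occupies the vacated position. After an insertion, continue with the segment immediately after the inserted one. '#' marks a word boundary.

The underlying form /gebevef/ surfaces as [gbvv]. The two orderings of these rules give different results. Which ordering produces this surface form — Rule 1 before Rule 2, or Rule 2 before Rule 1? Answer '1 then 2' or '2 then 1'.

1 then 2

Order 1 then 2:
  1 Medial Vowel Deletion: [gebevef] → [gbvf]
  2 Progressive Voicing Assimilation: [gbvf] → [gbvv]
  result: [gbvv]
Order 2 then 1:
  2 Progressive Voicing Assimilation: no change — [gebevef]
  1 Medial Vowel Deletion: [gebevef] → [gbvf]
  result: [gbvf]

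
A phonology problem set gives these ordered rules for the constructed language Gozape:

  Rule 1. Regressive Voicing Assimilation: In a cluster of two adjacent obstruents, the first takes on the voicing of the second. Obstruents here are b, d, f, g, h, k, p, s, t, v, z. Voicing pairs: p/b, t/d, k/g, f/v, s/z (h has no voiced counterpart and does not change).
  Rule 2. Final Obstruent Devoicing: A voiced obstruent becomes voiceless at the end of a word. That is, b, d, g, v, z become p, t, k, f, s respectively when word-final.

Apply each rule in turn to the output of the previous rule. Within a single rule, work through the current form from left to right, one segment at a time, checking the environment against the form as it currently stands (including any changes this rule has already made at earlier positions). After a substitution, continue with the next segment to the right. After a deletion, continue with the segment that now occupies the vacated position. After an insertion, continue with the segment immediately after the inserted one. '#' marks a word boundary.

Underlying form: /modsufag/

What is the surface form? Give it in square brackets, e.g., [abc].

Rule 1 Regressive Voicing Assimilation: [modsufag] → [motsufag]
Rule 2 Final Obstruent Devoicing: [motsufag] → [motsufak]

[motsufak]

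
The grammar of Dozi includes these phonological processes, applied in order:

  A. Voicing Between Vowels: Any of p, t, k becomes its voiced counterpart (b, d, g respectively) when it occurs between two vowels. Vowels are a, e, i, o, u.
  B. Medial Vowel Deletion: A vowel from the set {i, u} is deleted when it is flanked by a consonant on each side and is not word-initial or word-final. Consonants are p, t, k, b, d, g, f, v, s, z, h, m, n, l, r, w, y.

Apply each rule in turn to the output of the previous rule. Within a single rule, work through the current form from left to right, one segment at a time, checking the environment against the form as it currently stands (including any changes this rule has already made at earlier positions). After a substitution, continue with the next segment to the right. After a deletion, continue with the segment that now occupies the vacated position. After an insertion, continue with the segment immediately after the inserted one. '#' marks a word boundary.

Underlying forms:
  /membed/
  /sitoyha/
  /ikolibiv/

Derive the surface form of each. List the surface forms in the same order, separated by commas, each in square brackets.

/membed/:
  A Voicing Between Vowels: no change — [membed]
  B Medial Vowel Deletion: no change — [membed]
/sitoyha/:
  A Voicing Between Vowels: [sitoyha] → [sidoyha]
  B Medial Vowel Deletion: [sidoyha] → [sdoyha]
/ikolibiv/:
  A Voicing Between Vowels: [ikolibiv] → [igolibiv]
  B Medial Vowel Deletion: [igolibiv] → [igolbv]

[membed], [sdoyha], [igolbv]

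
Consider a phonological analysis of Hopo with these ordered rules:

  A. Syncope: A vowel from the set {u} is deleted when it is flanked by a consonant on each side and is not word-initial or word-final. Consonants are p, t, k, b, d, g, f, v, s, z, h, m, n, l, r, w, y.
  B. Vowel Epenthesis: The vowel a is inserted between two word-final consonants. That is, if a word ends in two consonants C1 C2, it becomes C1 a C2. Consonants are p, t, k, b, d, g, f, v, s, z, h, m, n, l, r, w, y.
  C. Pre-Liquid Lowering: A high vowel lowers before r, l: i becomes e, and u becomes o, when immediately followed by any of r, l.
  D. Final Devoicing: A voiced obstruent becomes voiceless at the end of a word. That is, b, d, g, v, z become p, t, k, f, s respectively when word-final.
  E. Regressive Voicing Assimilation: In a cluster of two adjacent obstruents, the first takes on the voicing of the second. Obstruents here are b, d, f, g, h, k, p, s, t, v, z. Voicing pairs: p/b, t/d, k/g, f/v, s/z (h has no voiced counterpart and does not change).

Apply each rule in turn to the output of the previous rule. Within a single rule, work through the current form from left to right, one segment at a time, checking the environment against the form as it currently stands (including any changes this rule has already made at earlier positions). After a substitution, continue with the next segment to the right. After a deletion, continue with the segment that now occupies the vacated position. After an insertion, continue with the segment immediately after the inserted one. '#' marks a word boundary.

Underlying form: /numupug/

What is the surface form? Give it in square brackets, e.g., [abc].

[nmpak]

A Syncope: [numupug] → [nmpg]
B Vowel Epenthesis: [nmpg] → [nmpag]
C Pre-Liquid Lowering: no change — [nmpag]
D Final Devoicing: [nmpag] → [nmpak]
E Regressive Voicing Assimilation: no change — [nmpak]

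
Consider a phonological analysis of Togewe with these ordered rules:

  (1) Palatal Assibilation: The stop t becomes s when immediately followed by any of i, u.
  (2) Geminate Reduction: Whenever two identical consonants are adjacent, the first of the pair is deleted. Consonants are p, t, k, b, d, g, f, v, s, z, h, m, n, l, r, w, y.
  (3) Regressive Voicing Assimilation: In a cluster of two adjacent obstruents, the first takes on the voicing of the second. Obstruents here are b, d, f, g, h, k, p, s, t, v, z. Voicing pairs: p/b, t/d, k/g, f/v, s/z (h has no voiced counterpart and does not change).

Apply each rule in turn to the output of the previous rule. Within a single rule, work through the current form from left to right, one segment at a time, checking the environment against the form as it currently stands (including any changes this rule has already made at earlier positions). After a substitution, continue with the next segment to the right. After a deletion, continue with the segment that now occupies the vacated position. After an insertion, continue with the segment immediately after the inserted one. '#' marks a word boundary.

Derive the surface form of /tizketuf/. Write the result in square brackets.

(1) Palatal Assibilation: [tizketuf] → [sizkesuf]
(2) Geminate Reduction: no change — [sizkesuf]
(3) Regressive Voicing Assimilation: [sizkesuf] → [siskesuf]

[siskesuf]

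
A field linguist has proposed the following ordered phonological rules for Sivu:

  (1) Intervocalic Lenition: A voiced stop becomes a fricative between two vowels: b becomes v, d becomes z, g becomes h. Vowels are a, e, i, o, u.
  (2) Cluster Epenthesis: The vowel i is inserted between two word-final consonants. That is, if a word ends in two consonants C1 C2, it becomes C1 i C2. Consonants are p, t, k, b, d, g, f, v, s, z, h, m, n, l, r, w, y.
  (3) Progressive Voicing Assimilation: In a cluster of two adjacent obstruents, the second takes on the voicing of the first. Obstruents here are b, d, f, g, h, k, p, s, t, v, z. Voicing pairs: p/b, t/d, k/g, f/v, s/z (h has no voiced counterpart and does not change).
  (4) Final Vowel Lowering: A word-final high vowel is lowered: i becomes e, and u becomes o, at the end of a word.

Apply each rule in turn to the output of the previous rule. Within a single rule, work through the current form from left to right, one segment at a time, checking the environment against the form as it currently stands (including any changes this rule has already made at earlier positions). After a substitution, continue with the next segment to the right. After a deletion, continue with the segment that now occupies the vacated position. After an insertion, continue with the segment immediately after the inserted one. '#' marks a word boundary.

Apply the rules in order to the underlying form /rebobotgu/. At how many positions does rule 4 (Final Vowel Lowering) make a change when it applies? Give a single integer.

(1) Intervocalic Lenition: [rebobotgu] → [revovotgu]
(2) Cluster Epenthesis: no change — [revovotgu]
(3) Progressive Voicing Assimilation: [revovotgu] → [revovotku]
(4) Final Vowel Lowering: [revovotku] → [revovotko]
Rule 4 changed 1 position(s).

1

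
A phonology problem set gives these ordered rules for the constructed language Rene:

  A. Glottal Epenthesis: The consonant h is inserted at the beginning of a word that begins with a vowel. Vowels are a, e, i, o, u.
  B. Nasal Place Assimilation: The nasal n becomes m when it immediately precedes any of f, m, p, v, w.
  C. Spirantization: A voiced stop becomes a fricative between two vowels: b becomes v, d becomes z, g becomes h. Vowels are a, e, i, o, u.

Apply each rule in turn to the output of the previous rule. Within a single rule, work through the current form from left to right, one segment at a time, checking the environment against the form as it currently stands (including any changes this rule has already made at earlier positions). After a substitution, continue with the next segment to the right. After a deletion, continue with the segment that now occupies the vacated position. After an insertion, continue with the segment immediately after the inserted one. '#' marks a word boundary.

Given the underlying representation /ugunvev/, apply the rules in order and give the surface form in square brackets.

[huhumvev]

A Glottal Epenthesis: [ugunvev] → [hugunvev]
B Nasal Place Assimilation: [hugunvev] → [hugumvev]
C Spirantization: [hugumvev] → [huhumvev]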